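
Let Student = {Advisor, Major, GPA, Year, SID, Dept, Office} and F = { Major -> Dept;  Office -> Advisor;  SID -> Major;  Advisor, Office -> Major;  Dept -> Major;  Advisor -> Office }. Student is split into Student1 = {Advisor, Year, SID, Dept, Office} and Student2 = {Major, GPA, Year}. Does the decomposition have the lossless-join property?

Common attributes: Student1 ∩ Student2 = {Year}.
No dependency enlarges {Year}, so (Year)⁺ = {Year}.
The closure contains neither all of Student1 = {Advisor, Year, SID, Dept, Office} nor all of Student2 = {Major, GPA, Year}, so the common attributes are not a superkey of either fragment. The join is lossy.

No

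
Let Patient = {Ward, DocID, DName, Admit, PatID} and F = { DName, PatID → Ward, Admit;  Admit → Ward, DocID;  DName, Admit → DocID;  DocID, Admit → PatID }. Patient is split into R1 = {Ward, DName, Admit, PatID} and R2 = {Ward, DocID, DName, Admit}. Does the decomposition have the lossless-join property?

Yes

Common attributes: R1 ∩ R2 = {Ward, DName, Admit}.
Closure of {Ward, DName, Admit}: Admit → Ward, DocID applies, adding DocID; DocID, Admit → PatID applies, adding PatID. So (Ward, DName, Admit)⁺ = {Ward, DocID, DName, Admit, PatID}.
This closure contains every attribute of R1, so R1 ∩ R2 → R1. The join is lossless.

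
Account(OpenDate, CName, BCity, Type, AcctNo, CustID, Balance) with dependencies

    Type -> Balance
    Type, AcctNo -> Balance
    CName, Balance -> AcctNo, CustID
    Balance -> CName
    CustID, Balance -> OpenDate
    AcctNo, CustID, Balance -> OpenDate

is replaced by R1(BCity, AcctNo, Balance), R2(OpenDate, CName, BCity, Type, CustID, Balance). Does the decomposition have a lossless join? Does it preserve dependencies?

Lossless test: (BCity, Balance)⁺ = {OpenDate, CName, BCity, AcctNo, CustID, Balance}, which contains all of one fragment — lossless.
Dependency preservation: Type, AcctNo → Balance; CName, Balance → AcctNo, CustID; AcctNo, CustID, Balance → OpenDate are not contained in any single fragment, but the restricted closure of each left-hand side across the fragments still reaches the right-hand side; the remaining FDs each lie inside some fragment. All dependencies are preserved.

lossless and dependency-preserving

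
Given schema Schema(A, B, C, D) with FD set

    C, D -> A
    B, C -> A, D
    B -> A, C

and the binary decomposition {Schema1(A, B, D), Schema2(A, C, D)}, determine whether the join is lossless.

Common attributes: Schema1 ∩ Schema2 = {A, D}.
No dependency enlarges {A, D}, so (A, D)⁺ = {A, D}.
The closure contains neither all of Schema1 = {A, B, D} nor all of Schema2 = {A, C, D}, so the common attributes are not a superkey of either fragment. The join is lossy.

No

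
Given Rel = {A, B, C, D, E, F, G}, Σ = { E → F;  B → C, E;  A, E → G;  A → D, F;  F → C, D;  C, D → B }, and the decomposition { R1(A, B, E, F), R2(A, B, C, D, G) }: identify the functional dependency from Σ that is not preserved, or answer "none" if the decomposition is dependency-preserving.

none

E → F lies within R1.
B → C, E: restricted closure across fragments reaches C, E.
A, E → G: restricted closure across fragments reaches G.
A → D, F: restricted closure across fragments reaches D, F.
F → C, D: restricted closure across fragments reaches C, D.
C, D → B lies within R2.
Every dependency is enforceable on the fragments, so the decomposition is dependency-preserving.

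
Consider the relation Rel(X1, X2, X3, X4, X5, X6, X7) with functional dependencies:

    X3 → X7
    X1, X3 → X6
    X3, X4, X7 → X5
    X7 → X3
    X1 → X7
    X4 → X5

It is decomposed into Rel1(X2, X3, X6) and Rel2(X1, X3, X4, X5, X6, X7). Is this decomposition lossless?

No

Common attributes: Rel1 ∩ Rel2 = {X3, X6}.
Closure of {X3, X6}: X3 → X7 applies, adding X7. So (X3, X6)⁺ = {X3, X6, X7}.
The closure contains neither all of Rel1 = {X2, X3, X6} nor all of Rel2 = {X1, X3, X4, X5, X6, X7}, so the common attributes are not a superkey of either fragment. The join is lossy.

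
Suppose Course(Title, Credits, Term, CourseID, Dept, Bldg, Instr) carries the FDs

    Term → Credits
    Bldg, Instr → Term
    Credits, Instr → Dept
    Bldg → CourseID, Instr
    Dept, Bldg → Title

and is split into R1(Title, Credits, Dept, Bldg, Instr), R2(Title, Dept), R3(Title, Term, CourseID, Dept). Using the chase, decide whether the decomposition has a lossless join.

No

Chase test. Columns are Title, Credits, Term, CourseID, Dept, Bldg, Instr; row i has aⱼ where attribute j ∈ Ri, else bᵢⱼ.
Initial tableau (one row per fragment):
  row 1: a1 a2 b13 b14 a5 a6 a7
  row 2: a1 b22 b23 b24 a5 b26 b27
  row 3: a1 b32 a3 a4 a5 b36 b37
No row becomes fully distinguished — the join is lossy.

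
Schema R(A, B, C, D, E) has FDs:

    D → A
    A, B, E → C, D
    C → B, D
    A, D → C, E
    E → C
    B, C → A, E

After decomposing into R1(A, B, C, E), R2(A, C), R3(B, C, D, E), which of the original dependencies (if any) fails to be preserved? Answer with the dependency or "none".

D → A: restricted closure across fragments reaches A.
A, B, E → C, D: restricted closure across fragments reaches C, D.
C → B, D lies within R3.
A, D → C, E: restricted closure across fragments reaches C, E.
E → C lies within R1.
B, C → A, E lies within R1.
Every dependency is enforceable on the fragments, so the decomposition is dependency-preserving.

none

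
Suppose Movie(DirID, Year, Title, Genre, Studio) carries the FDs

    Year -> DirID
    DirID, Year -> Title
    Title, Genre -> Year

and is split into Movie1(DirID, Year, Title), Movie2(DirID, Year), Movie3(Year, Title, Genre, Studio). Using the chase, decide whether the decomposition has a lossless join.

Chase test. Columns are DirID, Year, Title, Genre, Studio; row i has aⱼ where attribute j ∈ Moviei, else bᵢⱼ.
Initial tableau (one row per fragment):
  row 1: a1 a2 a3 b14 b15
  row 2: a1 a2 b23 b24 b25
  row 3: b31 a2 a3 a4 a5
Rows 1 and 3 agree on Year; apply Year→DirID and equate their DirID entries.
Rows 1 and 2 agree on DirID, Year; apply DirID, Year→Title and equate their Title entries.
Row 3 is now all distinguished symbols — the join is lossless.

Yes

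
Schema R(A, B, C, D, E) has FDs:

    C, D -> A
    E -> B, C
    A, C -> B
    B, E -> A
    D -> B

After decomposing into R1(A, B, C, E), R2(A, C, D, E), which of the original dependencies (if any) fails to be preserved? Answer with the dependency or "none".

Check D → B: no single fragment contains all of {B, D}, and the restricted closure of {D} across the fragments never reaches {B}.
C, D → A is preserved.
E → B, C is preserved.
A, C → B is preserved.
B, E → A is preserved.

D -> B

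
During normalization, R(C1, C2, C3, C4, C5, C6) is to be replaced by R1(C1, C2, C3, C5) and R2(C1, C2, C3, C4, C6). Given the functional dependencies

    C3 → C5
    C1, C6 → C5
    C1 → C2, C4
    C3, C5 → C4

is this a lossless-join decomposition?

Common attributes: R1 ∩ R2 = {C1, C2, C3}.
Closure of {C1, C2, C3}: C3 → C5 applies, adding C5; C1 → C2, C4 applies, adding C4. So (C1, C2, C3)⁺ = {C1, C2, C3, C4, C5}.
This closure contains every attribute of R1, so R1 ∩ R2 → R1. The join is lossless.

Yes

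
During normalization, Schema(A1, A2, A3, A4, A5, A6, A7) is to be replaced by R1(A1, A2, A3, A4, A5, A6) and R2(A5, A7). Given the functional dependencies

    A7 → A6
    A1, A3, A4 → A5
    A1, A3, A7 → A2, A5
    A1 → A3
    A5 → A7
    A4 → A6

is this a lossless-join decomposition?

Yes

Common attributes: R1 ∩ R2 = {A5}.
Closure of {A5}: A5 → A7 applies, adding A7; A7 → A6 applies, adding A6. So (A5)⁺ = {A5, A6, A7}.
This closure contains every attribute of R2, so R1 ∩ R2 → R2. The join is lossless.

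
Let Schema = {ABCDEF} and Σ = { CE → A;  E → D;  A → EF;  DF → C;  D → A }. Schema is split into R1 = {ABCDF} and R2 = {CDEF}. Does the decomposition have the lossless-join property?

Yes

Common attributes: R1 ∩ R2 = {CDF}.
Closure of {CDF}: D → A applies, adding A; A → EF applies, adding E. So (CDF)⁺ = {ACDEF}.
This closure contains every attribute of R2, so R1 ∩ R2 → R2. The join is lossless.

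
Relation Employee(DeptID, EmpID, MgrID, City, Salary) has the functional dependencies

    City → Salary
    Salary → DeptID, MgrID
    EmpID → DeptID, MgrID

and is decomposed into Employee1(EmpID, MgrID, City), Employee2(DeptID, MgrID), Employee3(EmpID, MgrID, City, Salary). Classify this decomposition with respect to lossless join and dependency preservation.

Lossless test (chase): Rows 1 and 3 agree on City; apply City→Salary and equate their Salary entries. Rows 1 and 3 agree on Salary; apply Salary→DeptID, MgrID and equate their DeptID, MgrID entries. No row becomes fully distinguished — the join is lossy.
Dependency preservation: the restricted closure of {Salary} across the fragments never reaches {DeptID, MgrID}, so Salary → DeptID, MgrID cannot be enforced without a join — not preserved.

lossy and not dependency-preserving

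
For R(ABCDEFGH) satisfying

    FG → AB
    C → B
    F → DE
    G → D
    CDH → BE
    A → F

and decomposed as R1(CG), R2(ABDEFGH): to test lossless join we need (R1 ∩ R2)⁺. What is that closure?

R1 ∩ R2 = {G}.
G → D applies, adding D
Closure: {DG}.

DG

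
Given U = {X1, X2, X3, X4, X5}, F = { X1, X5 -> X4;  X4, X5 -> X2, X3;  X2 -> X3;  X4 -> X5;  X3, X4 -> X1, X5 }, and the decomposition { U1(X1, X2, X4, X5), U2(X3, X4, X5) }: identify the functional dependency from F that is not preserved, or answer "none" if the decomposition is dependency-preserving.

X2 -> X3

Check X2 → X3: no single fragment contains all of {X2, X3}, and the restricted closure of {X2} across the fragments never reaches {X3}.
X1, X5 → X4 is preserved.
X4, X5 → X2, X3 is preserved.
X4 → X5 is preserved.
X3, X4 → X1, X5 is preserved.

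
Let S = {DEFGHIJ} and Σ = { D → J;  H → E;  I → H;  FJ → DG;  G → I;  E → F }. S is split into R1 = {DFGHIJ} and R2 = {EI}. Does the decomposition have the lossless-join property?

Yes

Common attributes: R1 ∩ R2 = {I}.
Closure of {I}: I → H applies, adding H; H → E applies, adding E; E → F applies, adding F. So (I)⁺ = {EFHI}.
This closure contains every attribute of R2, so R1 ∩ R2 → R2. The join is lossless.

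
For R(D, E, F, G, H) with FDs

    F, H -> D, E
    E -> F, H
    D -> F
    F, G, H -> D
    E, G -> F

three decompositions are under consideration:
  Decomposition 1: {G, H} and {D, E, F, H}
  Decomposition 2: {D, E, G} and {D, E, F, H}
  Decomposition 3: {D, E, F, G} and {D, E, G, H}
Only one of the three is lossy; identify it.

Decomposition 1: common = {H}, closure = {H} → lossy.
Decomposition 2: common = {D, E}, closure = {D, E, F, H} → lossless.
Decomposition 3: common = {D, E, G}, closure = {D, E, F, G, H} → lossless.

Decomposition 1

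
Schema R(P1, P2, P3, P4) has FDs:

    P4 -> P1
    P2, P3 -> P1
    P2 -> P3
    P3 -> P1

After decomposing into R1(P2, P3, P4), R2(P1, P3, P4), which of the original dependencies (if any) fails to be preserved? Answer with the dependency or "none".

P4 → P1 lies within R2.
P2, P3 → P1: restricted closure across fragments reaches P1.
P2 → P3 lies within R1.
P3 → P1 lies within R2.
Every dependency is enforceable on the fragments, so the decomposition is dependency-preserving.

none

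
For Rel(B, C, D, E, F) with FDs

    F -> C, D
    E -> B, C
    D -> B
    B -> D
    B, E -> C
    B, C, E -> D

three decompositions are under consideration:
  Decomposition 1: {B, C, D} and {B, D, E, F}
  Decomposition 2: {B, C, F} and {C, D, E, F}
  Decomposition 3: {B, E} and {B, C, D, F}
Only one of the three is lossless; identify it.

Decomposition 2

Decomposition 1: common = {B, D}, closure = {B, D} → lossy.
Decomposition 2: common = {C, F}, closure = {B, C, D, F} → lossless.
Decomposition 3: common = {B}, closure = {B, D} → lossy.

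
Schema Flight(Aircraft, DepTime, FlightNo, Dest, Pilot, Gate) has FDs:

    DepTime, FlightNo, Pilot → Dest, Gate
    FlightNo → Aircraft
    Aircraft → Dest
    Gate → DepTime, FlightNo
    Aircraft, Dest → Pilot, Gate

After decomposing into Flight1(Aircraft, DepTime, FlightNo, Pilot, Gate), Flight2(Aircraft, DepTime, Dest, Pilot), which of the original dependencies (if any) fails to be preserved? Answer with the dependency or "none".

none

DepTime, FlightNo, Pilot → Dest, Gate: restricted closure across fragments reaches Dest, Gate.
FlightNo → Aircraft lies within Flight1.
Aircraft → Dest lies within Flight2.
Gate → DepTime, FlightNo lies within Flight1.
Aircraft, Dest → Pilot, Gate: restricted closure across fragments reaches Pilot, Gate.
Every dependency is enforceable on the fragments, so the decomposition is dependency-preserving.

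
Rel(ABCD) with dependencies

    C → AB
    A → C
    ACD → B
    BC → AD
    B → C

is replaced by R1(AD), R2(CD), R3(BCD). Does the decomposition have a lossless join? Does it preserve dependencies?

Lossless test (chase): Rows 2 and 3 agree on C; apply C→AB and equate their AB entries. No row becomes fully distinguished — the join is lossy.
Dependency preservation: the restricted closure of {C} across the fragments never reaches {AB}, so C → AB cannot be enforced without a join — not preserved.

lossy and not dependency-preserving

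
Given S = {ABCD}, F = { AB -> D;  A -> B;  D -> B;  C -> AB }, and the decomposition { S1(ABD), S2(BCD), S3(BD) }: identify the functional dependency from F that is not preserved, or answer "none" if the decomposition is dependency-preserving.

Check C → AB: no single fragment contains all of {ABC}, and the restricted closure of {C} across the fragments never reaches {AB}.
AB → D is preserved.
A → B is preserved.
D → B is preserved.

C -> AB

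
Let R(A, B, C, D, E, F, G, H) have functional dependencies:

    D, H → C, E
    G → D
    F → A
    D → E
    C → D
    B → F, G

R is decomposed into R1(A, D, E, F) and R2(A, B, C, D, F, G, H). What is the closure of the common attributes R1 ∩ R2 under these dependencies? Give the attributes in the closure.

R1 ∩ R2 = {A, D, F}.
D → E applies, adding E
Closure: {A, D, E, F}.

A, D, E, F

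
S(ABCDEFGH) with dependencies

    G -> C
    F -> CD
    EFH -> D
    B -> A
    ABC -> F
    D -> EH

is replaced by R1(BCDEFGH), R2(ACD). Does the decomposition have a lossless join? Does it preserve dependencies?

Lossless test: (CD)⁺ = {CDEH}, which is a superkey of neither fragment — lossy.
Dependency preservation: the restricted closure of {B} across the fragments never reaches {A}, so B → A cannot be enforced without a join — not preserved.

lossy and not dependency-preserving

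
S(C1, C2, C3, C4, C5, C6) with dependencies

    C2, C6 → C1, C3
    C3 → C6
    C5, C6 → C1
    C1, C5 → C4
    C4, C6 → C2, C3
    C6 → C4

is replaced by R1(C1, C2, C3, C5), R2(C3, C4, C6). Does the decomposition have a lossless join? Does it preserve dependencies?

lossless but not dependency-preserving

Lossless test: (C3)⁺ = {C1, C2, C3, C4, C6}, which contains all of one fragment — lossless.
Dependency preservation: the restricted closure of {C1, C5} across the fragments never reaches {C4}, so C1, C5 → C4 cannot be enforced without a join — not preserved.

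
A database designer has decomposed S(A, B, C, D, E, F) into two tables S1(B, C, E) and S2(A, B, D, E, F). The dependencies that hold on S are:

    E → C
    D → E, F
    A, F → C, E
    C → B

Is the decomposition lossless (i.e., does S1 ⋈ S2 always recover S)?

Yes

Common attributes: S1 ∩ S2 = {B, E}.
Closure of {B, E}: E → C applies, adding C. So (B, E)⁺ = {B, C, E}.
This closure contains every attribute of S1, so S1 ∩ S2 → S1. The join is lossless.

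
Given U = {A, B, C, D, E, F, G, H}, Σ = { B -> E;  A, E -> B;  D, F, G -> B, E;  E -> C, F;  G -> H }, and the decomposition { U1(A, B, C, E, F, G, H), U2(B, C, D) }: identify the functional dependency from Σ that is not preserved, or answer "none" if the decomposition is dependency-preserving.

D, F, G -> B, E

Check D, F, G → B, E: no single fragment contains all of {B, D, E, F, G}, and the restricted closure of {D, F, G} across the fragments never reaches {B, E}.
B → E is preserved.
A, E → B is preserved.
E → C, F is preserved.
G → H is preserved.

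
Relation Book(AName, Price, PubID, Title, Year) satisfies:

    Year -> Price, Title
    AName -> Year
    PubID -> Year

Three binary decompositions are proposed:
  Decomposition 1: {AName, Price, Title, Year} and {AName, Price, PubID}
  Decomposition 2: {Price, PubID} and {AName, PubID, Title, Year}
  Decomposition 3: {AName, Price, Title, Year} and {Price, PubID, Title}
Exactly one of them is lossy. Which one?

Decomposition 1: common = {AName, Price}, closure = {AName, Price, Title, Year} → lossless.
Decomposition 2: common = {PubID}, closure = {Price, PubID, Title, Year} → lossless.
Decomposition 3: common = {Price, Title}, closure = {Price, Title} → lossy.

Decomposition 3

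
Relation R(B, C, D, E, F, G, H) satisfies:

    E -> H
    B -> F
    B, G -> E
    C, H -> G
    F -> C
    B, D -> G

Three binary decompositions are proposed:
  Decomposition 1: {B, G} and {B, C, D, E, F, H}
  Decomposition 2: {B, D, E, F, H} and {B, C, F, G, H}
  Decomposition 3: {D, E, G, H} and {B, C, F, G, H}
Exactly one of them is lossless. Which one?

Decomposition 1: common = {B}, closure = {B, C, F} → lossy.
Decomposition 2: common = {B, F, H}, closure = {B, C, E, F, G, H} → lossless.
Decomposition 3: common = {G, H}, closure = {G, H} → lossy.

Decomposition 2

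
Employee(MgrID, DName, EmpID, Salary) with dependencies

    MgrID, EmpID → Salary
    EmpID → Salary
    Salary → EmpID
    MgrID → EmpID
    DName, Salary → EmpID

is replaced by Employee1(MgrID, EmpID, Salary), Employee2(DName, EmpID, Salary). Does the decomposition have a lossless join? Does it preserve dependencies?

lossy but dependency-preserving

Lossless test: (EmpID, Salary)⁺ = {EmpID, Salary}, which is a superkey of neither fragment — lossy.
Dependency preservation: every FD's attributes lie within a single fragment, so each can be enforced locally — preserved.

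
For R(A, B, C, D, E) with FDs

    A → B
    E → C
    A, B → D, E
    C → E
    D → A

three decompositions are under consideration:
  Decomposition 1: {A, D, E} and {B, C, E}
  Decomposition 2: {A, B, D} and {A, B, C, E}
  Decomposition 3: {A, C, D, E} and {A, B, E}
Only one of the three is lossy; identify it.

Decomposition 1: common = {E}, closure = {C, E} → lossy.
Decomposition 2: common = {A, B}, closure = {A, B, C, D, E} → lossless.
Decomposition 3: common = {A, E}, closure = {A, B, C, D, E} → lossless.

Decomposition 1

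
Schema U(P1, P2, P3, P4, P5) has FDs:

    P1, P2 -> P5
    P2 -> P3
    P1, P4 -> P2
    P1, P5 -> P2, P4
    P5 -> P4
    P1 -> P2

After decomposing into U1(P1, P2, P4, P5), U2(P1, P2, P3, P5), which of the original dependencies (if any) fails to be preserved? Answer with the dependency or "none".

none

P1, P2 → P5 lies within U1.
P2 → P3 lies within U2.
P1, P4 → P2 lies within U1.
P1, P5 → P2, P4 lies within U1.
P5 → P4 lies within U1.
P1 → P2 lies within U1.
Every dependency is enforceable on the fragments, so the decomposition is dependency-preserving.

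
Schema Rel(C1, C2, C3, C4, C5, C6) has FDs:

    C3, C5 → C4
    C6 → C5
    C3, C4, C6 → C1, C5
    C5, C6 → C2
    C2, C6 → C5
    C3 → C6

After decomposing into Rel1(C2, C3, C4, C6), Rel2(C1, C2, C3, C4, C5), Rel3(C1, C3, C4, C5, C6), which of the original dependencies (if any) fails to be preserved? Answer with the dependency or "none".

C3, C5 → C4 lies within Rel2.
C6 → C5 lies within Rel3.
C3, C4, C6 → C1, C5 lies within Rel3.
C5, C6 → C2: restricted closure across fragments reaches C2.
C2, C6 → C5: restricted closure across fragments reaches C5.
C3 → C6 lies within Rel1.
Every dependency is enforceable on the fragments, so the decomposition is dependency-preserving.

none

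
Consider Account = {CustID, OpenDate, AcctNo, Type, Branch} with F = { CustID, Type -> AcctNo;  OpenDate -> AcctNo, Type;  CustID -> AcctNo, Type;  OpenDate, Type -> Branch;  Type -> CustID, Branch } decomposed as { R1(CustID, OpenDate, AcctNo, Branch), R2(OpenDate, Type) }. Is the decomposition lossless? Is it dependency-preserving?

Lossless test: (OpenDate)⁺ = {CustID, OpenDate, AcctNo, Type, Branch}, which contains all of one fragment — lossless.
Dependency preservation: the restricted closure of {CustID} across the fragments never reaches {AcctNo, Type}, so CustID → AcctNo, Type cannot be enforced without a join — not preserved.

lossless but not dependency-preserving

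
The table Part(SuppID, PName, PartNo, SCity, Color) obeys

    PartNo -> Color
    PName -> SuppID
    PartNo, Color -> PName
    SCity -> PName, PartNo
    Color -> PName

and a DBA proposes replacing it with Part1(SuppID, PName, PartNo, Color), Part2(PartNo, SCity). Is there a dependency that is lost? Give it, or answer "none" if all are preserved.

PartNo → Color lies within Part1.
PName → SuppID lies within Part1.
PartNo, Color → PName lies within Part1.
SCity → PName, PartNo: restricted closure across fragments reaches PName, PartNo.
Color → PName lies within Part1.
Every dependency is enforceable on the fragments, so the decomposition is dependency-preserving.

none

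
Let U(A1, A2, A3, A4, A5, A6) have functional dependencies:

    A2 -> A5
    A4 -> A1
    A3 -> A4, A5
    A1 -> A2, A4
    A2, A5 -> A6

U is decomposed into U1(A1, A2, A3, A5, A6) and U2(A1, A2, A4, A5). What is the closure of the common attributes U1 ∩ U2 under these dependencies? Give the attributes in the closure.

A1, A2, A4, A5, A6

U1 ∩ U2 = {A1, A2, A5}.
A1 → A2, A4 applies, adding A4
A2, A5 → A6 applies, adding A6
Closure: {A1, A2, A4, A5, A6}.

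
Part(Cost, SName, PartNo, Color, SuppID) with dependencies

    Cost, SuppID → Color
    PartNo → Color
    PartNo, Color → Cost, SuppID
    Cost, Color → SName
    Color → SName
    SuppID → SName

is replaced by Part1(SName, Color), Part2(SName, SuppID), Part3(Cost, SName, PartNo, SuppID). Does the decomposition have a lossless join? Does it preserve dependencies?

lossy and not dependency-preserving

Lossless test (chase): applying each FD to every pair of rows produces no changes in the tableau, so no row becomes fully distinguished — the join is lossy.
Dependency preservation: the restricted closure of {Cost, SuppID} across the fragments never reaches {Color}, so Cost, SuppID → Color cannot be enforced without a join — not preserved.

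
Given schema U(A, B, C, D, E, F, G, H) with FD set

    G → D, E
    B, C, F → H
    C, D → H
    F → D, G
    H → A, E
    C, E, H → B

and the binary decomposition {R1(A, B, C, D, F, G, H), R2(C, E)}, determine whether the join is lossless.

No

Common attributes: R1 ∩ R2 = {C}.
No dependency enlarges {C}, so (C)⁺ = {C}.
The closure contains neither all of R1 = {A, B, C, D, F, G, H} nor all of R2 = {C, E}, so the common attributes are not a superkey of either fragment. The join is lossy.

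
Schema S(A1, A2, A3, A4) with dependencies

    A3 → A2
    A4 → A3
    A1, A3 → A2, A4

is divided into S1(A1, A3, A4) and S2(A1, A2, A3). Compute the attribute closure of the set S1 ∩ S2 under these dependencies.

S1 ∩ S2 = {A1, A3}.
A3 → A2 applies, adding A2
A1, A3 → A2, A4 applies, adding A4
Closure: {A1, A2, A3, A4}.

A1, A2, A3, A4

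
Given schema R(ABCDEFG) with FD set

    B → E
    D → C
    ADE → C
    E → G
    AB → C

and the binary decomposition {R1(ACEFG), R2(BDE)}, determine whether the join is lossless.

Common attributes: R1 ∩ R2 = {E}.
Closure of {E}: E → G applies, adding G. So (E)⁺ = {EG}.
The closure contains neither all of R1 = {ACEFG} nor all of R2 = {BDE}, so the common attributes are not a superkey of either fragment. The join is lossy.

No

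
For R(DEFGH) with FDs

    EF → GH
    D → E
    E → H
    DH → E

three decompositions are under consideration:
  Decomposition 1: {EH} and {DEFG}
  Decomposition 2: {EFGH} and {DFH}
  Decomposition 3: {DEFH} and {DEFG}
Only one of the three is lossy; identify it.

Decomposition 2

Decomposition 1: common = {E}, closure = {EH} → lossless.
Decomposition 2: common = {FH}, closure = {FH} → lossy.
Decomposition 3: common = {DEF}, closure = {DEFGH} → lossless.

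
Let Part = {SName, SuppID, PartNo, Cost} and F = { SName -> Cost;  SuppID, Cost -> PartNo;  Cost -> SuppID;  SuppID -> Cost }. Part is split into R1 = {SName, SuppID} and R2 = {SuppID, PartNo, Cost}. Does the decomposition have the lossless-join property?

Common attributes: R1 ∩ R2 = {SuppID}.
Closure of {SuppID}: SuppID → Cost applies, adding Cost; SuppID, Cost → PartNo applies, adding PartNo. So (SuppID)⁺ = {SuppID, PartNo, Cost}.
This closure contains every attribute of R2, so R1 ∩ R2 → R2. The join is lossless.

Yes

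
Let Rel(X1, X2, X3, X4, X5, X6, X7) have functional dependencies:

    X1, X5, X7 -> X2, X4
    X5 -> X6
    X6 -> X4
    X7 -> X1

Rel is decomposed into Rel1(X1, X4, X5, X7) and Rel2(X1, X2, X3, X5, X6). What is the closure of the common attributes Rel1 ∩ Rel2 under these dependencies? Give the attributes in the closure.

X1, X4, X5, X6

Rel1 ∩ Rel2 = {X1, X5}.
X5 → X6 applies, adding X6
X6 → X4 applies, adding X4
Closure: {X1, X4, X5, X6}.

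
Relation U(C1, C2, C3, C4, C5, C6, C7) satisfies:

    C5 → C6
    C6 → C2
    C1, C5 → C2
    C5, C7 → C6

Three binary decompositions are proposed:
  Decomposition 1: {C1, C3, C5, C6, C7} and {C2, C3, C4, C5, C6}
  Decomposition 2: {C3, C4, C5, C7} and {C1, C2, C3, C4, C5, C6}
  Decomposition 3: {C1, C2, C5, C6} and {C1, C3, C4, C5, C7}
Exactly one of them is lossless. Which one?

Decomposition 1: common = {C3, C5, C6}, closure = {C2, C3, C5, C6} → lossy.
Decomposition 2: common = {C3, C4, C5}, closure = {C2, C3, C4, C5, C6} → lossy.
Decomposition 3: common = {C1, C5}, closure = {C1, C2, C5, C6} → lossless.

Decomposition 3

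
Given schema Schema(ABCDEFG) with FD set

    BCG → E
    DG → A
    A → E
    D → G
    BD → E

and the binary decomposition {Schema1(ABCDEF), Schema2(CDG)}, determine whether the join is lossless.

Common attributes: Schema1 ∩ Schema2 = {CD}.
Closure of {CD}: D → G applies, adding G; DG → A applies, adding A; A → E applies, adding E. So (CD)⁺ = {ACDEG}.
This closure contains every attribute of Schema2, so Schema1 ∩ Schema2 → Schema2. The join is lossless.

Yes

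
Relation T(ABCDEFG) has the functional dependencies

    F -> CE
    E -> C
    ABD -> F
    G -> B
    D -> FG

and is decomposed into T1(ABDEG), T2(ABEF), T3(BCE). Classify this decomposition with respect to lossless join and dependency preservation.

Lossless test (chase): Rows 1 and 2 agree on E; apply E→C and equate their C entries. Rows 1 and 3 agree on E; apply E→C and equate their C entries. No row becomes fully distinguished — the join is lossy.
Dependency preservation: the restricted closure of {ABD} across the fragments never reaches {F}, so ABD → F cannot be enforced without a join — not preserved.

lossy and not dependency-preserving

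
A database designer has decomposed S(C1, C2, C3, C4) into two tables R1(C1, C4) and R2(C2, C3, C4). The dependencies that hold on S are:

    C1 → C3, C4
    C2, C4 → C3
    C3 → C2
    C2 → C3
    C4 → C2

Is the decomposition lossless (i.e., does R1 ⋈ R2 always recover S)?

Yes

Common attributes: R1 ∩ R2 = {C4}.
Closure of {C4}: C4 → C2 applies, adding C2; C2, C4 → C3 applies, adding C3. So (C4)⁺ = {C2, C3, C4}.
This closure contains every attribute of R2, so R1 ∩ R2 → R2. The join is lossless.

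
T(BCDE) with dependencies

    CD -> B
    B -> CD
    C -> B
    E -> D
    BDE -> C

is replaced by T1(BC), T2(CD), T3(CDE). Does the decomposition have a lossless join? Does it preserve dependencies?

Lossless test (chase): Rows 2 and 3 agree on CD; apply CD→B and equate their B entries. Rows 1 and 2 agree on C; apply C→B and equate their B entries. Rows 1 and 2 agree on B; apply B→CD and equate their CD entries. Row 3 is now all distinguished symbols — the join is lossless.
Dependency preservation: CD → B; B → CD; BDE → C are not contained in any single fragment, but the restricted closure of each left-hand side across the fragments still reaches the right-hand side; the remaining FDs each lie inside some fragment. All dependencies are preserved.

lossless and dependency-preserving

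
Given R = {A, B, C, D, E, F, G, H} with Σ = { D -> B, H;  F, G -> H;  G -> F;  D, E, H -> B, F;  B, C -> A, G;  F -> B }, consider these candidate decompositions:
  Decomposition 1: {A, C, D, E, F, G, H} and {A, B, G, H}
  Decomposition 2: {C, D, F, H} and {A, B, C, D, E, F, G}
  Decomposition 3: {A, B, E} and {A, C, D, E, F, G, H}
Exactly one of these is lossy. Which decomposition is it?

Decomposition 1: common = {A, G, H}, closure = {A, B, F, G, H} → lossless.
Decomposition 2: common = {C, D, F}, closure = {A, B, C, D, F, G, H} → lossless.
Decomposition 3: common = {A, E}, closure = {A, E} → lossy.

Decomposition 3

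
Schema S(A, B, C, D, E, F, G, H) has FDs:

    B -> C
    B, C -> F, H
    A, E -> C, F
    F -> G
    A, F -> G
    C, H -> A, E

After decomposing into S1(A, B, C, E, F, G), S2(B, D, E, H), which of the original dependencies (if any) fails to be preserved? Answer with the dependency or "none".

C, H -> A, E

Check C, H → A, E: no single fragment contains all of {A, C, E, H}, and the restricted closure of {C, H} across the fragments never reaches {A, E}.
B → C is preserved.
B, C → F, H is preserved.
A, E → C, F is preserved.
F → G is preserved.
A, F → G is preserved.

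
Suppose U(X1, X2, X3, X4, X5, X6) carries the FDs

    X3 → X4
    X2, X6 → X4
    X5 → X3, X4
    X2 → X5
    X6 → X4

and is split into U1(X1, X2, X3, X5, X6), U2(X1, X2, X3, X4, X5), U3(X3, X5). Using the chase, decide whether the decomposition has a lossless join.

Yes

Chase test. Columns are X1, X2, X3, X4, X5, X6; row i has aⱼ where attribute j ∈ Ui, else bᵢⱼ.
Initial tableau (one row per fragment):
  row 1: a1 a2 a3 b14 a5 a6
  row 2: a1 a2 a3 a4 a5 b26
  row 3: b31 b32 a3 b34 a5 b36
Rows 1 and 2 agree on X3; apply X3→X4 and equate their X4 entries.
Rows 1 and 3 agree on X3; apply X3→X4 and equate their X4 entries.
Row 1 is now all distinguished symbols — the join is lossless.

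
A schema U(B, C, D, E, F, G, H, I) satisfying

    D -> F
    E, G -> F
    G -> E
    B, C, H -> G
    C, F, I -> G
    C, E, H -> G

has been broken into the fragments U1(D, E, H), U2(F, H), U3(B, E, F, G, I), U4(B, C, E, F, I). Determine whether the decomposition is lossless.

Chase test. Columns are B, C, D, E, F, G, H, I; row i has aⱼ where attribute j ∈ Ui, else bᵢⱼ.
Initial tableau (one row per fragment):
  row 1: b11 b12 a3 a4 b15 b16 a7 b18
  row 2: b21 b22 b23 b24 a5 b26 a7 b28
  row 3: a1 b32 b33 a4 a5 a6 b37 a8
  row 4: a1 a2 b43 a4 a5 b46 b47 a8
No row becomes fully distinguished — the join is lossy.

No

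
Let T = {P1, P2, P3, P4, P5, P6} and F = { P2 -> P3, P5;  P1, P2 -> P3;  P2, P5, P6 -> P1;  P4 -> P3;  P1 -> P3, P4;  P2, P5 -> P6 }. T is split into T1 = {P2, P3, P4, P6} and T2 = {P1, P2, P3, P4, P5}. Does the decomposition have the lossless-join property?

Common attributes: T1 ∩ T2 = {P2, P3, P4}.
Closure of {P2, P3, P4}: P2 → P3, P5 applies, adding P5; P2, P5 → P6 applies, adding P6; P2, P5, P6 → P1 applies, adding P1. So (P2, P3, P4)⁺ = {P1, P2, P3, P4, P5, P6}.
This closure contains every attribute of T1, so T1 ∩ T2 → T1. The join is lossless.

Yes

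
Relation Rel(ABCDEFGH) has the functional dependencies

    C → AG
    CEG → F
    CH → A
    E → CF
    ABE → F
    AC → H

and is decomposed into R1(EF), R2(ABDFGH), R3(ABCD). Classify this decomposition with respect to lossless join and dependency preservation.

lossy and not dependency-preserving

Lossless test (chase): applying each FD to every pair of rows produces no changes in the tableau, so no row becomes fully distinguished — the join is lossy.
Dependency preservation: the restricted closure of {C} across the fragments never reaches {AG}, so C → AG cannot be enforced without a join — not preserved.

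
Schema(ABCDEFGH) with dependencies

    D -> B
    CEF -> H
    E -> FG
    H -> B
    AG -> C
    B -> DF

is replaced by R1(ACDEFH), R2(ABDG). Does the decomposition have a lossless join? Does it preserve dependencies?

Lossless test: (AD)⁺ = {ABDF}, which is a superkey of neither fragment — lossy.
Dependency preservation: the restricted closure of {E} across the fragments never reaches {FG}, so E → FG cannot be enforced without a join — not preserved.

lossy and not dependency-preserving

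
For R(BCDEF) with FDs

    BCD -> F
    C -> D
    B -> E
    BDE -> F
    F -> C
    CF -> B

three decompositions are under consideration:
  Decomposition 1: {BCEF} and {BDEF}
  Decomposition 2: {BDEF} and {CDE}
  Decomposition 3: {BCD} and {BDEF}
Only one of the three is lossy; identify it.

Decomposition 1: common = {BEF}, closure = {BCDEF} → lossless.
Decomposition 2: common = {DE}, closure = {DE} → lossy.
Decomposition 3: common = {BD}, closure = {BCDEF} → lossless.

Decomposition 2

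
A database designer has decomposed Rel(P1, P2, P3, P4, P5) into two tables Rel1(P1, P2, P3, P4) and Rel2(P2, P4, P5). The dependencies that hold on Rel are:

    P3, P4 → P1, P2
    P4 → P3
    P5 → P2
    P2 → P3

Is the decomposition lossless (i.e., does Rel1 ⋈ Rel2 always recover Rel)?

Yes

Common attributes: Rel1 ∩ Rel2 = {P2, P4}.
Closure of {P2, P4}: P4 → P3 applies, adding P3; P3, P4 → P1, P2 applies, adding P1. So (P2, P4)⁺ = {P1, P2, P3, P4}.
This closure contains every attribute of Rel1, so Rel1 ∩ Rel2 → Rel1. The join is lossless.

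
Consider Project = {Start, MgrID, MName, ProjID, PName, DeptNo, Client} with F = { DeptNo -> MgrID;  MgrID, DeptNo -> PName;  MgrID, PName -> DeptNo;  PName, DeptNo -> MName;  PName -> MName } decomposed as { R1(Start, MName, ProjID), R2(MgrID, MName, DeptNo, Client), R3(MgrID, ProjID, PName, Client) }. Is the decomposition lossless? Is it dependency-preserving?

lossy and not dependency-preserving

Lossless test (chase): applying each FD to every pair of rows produces no changes in the tableau, so no row becomes fully distinguished — the join is lossy.
Dependency preservation: the restricted closure of {MgrID, DeptNo} across the fragments never reaches {PName}, so MgrID, DeptNo → PName cannot be enforced without a join — not preserved.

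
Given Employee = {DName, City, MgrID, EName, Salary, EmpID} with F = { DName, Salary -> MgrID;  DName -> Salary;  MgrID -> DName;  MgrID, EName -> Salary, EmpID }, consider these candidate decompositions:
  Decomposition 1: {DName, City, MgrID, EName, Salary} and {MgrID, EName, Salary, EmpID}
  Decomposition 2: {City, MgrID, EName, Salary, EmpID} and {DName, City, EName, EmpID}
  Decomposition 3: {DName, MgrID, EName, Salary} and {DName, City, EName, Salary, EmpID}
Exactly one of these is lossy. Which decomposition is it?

Decomposition 2

Decomposition 1: common = {MgrID, EName, Salary}, closure = {DName, MgrID, EName, Salary, EmpID} → lossless.
Decomposition 2: common = {City, EName, EmpID}, closure = {City, EName, EmpID} → lossy.
Decomposition 3: common = {DName, EName, Salary}, closure = {DName, MgrID, EName, Salary, EmpID} → lossless.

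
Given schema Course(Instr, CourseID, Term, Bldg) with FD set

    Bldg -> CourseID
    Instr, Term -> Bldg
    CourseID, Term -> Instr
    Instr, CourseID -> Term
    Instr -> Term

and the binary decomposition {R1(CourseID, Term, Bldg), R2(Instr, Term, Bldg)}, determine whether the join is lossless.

Yes

Common attributes: R1 ∩ R2 = {Term, Bldg}.
Closure of {Term, Bldg}: Bldg → CourseID applies, adding CourseID; CourseID, Term → Instr applies, adding Instr. So (Term, Bldg)⁺ = {Instr, CourseID, Term, Bldg}.
This closure contains every attribute of R1, so R1 ∩ R2 → R1. The join is lossless.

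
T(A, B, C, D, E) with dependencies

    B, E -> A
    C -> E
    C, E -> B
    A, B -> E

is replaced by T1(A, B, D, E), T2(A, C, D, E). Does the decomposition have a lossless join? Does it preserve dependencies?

Lossless test: (A, D, E)⁺ = {A, D, E}, which is a superkey of neither fragment — lossy.
Dependency preservation: the restricted closure of {C, E} across the fragments never reaches {B}, so C, E → B cannot be enforced without a join — not preserved.

lossy and not dependency-preserving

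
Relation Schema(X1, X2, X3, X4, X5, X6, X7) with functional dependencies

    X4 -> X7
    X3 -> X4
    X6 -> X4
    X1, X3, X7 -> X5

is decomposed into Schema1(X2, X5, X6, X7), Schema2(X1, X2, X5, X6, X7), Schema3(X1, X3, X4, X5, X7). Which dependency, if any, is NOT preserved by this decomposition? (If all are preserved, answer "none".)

X6 -> X4

Check X6 → X4: no single fragment contains all of {X4, X6}, and the restricted closure of {X6} across the fragments never reaches {X4}.
X4 → X7 is preserved.
X3 → X4 is preserved.
X1, X3, X7 → X5 is preserved.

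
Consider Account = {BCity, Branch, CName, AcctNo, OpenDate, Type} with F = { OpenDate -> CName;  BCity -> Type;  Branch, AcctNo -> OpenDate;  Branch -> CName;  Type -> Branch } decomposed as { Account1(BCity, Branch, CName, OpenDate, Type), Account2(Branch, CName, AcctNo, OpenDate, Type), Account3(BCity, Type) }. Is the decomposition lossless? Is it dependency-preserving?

Lossless test (chase): Rows 1 and 3 agree on Type; apply Type→Branch and equate their Branch entries. Rows 1 and 3 agree on Branch; apply Branch→CName and equate their CName entries. No row becomes fully distinguished — the join is lossy.
Dependency preservation: every FD's attributes lie within a single fragment, so each can be enforced locally — preserved.

lossy but dependency-preserving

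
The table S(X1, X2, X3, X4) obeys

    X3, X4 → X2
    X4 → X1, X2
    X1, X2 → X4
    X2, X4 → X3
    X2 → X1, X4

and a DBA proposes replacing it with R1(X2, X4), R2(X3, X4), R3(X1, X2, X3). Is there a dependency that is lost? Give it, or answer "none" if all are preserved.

none

X3, X4 → X2: restricted closure across fragments reaches X2.
X4 → X1, X2: restricted closure across fragments reaches X1, X2.
X1, X2 → X4: restricted closure across fragments reaches X4.
X2, X4 → X3: restricted closure across fragments reaches X3.
X2 → X1, X4: restricted closure across fragments reaches X1, X4.
Every dependency is enforceable on the fragments, so the decomposition is dependency-preserving.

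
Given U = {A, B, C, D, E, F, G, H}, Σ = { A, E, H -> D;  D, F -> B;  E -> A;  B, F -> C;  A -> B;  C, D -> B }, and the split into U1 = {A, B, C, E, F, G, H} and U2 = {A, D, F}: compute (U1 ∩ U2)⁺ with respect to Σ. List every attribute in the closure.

U1 ∩ U2 = {A, F}.
A → B applies, adding B
B, F → C applies, adding C
Closure: {A, B, C, F}.

A, B, C, F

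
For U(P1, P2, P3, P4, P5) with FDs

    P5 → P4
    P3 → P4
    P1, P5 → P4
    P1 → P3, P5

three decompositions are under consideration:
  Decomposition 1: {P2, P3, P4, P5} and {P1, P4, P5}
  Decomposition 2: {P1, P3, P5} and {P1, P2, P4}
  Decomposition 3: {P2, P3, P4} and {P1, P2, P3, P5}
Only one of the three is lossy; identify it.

Decomposition 1

Decomposition 1: common = {P4, P5}, closure = {P4, P5} → lossy.
Decomposition 2: common = {P1}, closure = {P1, P3, P4, P5} → lossless.
Decomposition 3: common = {P2, P3}, closure = {P2, P3, P4} → lossless.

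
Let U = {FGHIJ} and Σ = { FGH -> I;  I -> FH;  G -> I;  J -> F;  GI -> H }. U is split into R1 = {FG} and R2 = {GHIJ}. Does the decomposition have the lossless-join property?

Common attributes: R1 ∩ R2 = {G}.
Closure of {G}: G → I applies, adding I; GI → H applies, adding H; I → FH applies, adding F. So (G)⁺ = {FGHI}.
This closure contains every attribute of R1, so R1 ∩ R2 → R1. The join is lossless.

Yes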